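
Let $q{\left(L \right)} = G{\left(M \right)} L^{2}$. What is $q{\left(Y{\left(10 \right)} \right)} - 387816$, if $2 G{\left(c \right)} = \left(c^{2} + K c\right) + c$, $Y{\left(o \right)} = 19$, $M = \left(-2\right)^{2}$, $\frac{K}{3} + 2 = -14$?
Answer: $-418862$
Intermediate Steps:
$K = -48$ ($K = -6 + 3 \left(-14\right) = -6 - 42 = -48$)
$M = 4$
$G{\left(c \right)} = \frac{c^{2}}{2} - \frac{47 c}{2}$ ($G{\left(c \right)} = \frac{\left(c^{2} - 48 c\right) + c}{2} = \frac{c^{2} - 47 c}{2} = \frac{c^{2}}{2} - \frac{47 c}{2}$)
$q{\left(L \right)} = - 86 L^{2}$ ($q{\left(L \right)} = \frac{1}{2} \cdot 4 \left(-47 + 4\right) L^{2} = \frac{1}{2} \cdot 4 \left(-43\right) L^{2} = - 86 L^{2}$)
$q{\left(Y{\left(10 \right)} \right)} - 387816 = - 86 \cdot 19^{2} - 387816 = \left(-86\right) 361 - 387816 = -31046 - 387816 = -418862$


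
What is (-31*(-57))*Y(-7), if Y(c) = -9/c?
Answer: 15903/7 ≈ 2271.9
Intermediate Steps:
(-31*(-57))*Y(-7) = (-31*(-57))*(-9/(-7)) = 1767*(-9*(-⅐)) = 1767*(9/7) = 15903/7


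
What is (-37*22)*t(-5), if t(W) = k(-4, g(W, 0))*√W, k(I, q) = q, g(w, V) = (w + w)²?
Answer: -81400*I*√5 ≈ -1.8202e+5*I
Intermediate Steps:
g(w, V) = 4*w² (g(w, V) = (2*w)² = 4*w²)
t(W) = 4*W^(5/2) (t(W) = (4*W²)*√W = 4*W^(5/2))
(-37*22)*t(-5) = (-37*22)*(4*(-5)^(5/2)) = -3256*25*I*√5 = -81400*I*√5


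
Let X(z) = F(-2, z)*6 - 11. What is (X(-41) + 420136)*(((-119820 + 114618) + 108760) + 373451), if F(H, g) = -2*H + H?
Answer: 200409130233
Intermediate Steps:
F(H, g) = -H
X(z) = 1 (X(z) = -1*(-2)*6 - 11 = 2*6 - 11 = 12 - 11 = 1)
(X(-41) + 420136)*(((-119820 + 114618) + 108760) + 373451) = (1 + 420136)*(((-119820 + 114618) + 108760) + 373451) = 420137*((-5202 + 108760) + 373451) = 420137*(103558 + 373451) = 420137*477009 = 200409130233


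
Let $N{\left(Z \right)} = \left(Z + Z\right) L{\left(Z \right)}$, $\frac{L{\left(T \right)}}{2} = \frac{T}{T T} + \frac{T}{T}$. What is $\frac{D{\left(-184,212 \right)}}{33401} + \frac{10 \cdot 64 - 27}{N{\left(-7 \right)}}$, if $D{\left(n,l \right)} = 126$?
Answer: $- \frac{20471789}{801624} \approx -25.538$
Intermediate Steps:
$L{\left(T \right)} = 2 + \frac{2}{T}$ ($L{\left(T \right)} = 2 \left(\frac{T}{T T} + \frac{T}{T}\right) = 2 \left(\frac{T}{T^{2}} + 1\right) = 2 \left(\frac{1}{T} + 1\right) = 2 \left(1 + \frac{1}{T}\right) = 2 + \frac{2}{T}$)
$N{\left(Z \right)} = 2 Z \left(2 + \frac{2}{Z}\right)$ ($N{\left(Z \right)} = \left(Z + Z\right) \left(2 + \frac{2}{Z}\right) = 2 Z \left(2 + \frac{2}{Z}\right)$)
$\frac{D{\left(-184,212 \right)}}{33401} + \frac{10 \cdot 64 - 27}{N{\left(-7 \right)}} = \frac{126}{33401} + \frac{10 \cdot 64 - 27}{4 + 4 \left(-7\right)} = 126 \cdot \frac{1}{33401} + \frac{640 - 27}{4 - 28} = \frac{126}{33401} + \frac{613}{-24} = \frac{126}{33401} + 613 \left(- \frac{1}{24}\right) = \frac{126}{33401} - \frac{613}{24} = - \frac{20471789}{801624}$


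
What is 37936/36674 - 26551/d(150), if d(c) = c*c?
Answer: -60085687/412582500 ≈ -0.14563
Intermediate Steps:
d(c) = c**2
37936/36674 - 26551/d(150) = 37936/36674 - 26551/(150**2) = 37936*(1/36674) - 26551/22500 = 18968/18337 - 26551*1/22500 = 18968/18337 - 26551/22500 = -60085687/412582500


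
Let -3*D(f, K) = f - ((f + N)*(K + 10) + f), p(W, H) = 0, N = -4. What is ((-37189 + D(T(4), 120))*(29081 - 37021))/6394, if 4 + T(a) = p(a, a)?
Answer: 447049790/9591 ≈ 46611.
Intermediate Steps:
T(a) = -4 (T(a) = -4 + 0 = -4)
D(f, K) = (-4 + f)*(10 + K)/3 (D(f, K) = -(f - ((f - 4)*(K + 10) + f))/3 = -(f - ((-4 + f)*(10 + K) + f))/3 = -(f - (f + (-4 + f)*(10 + K)))/3 = -(f + (-f - (-4 + f)*(10 + K)))/3 = -(-1)*(-4 + f)*(10 + K)/3 = (-4 + f)*(10 + K)/3)
((-37189 + D(T(4), 120))*(29081 - 37021))/6394 = ((-37189 + (-40/3 - 4/3*120 + (10/3)*(-4) + (⅓)*120*(-4)))*(29081 - 37021))/6394 = ((-37189 + (-40/3 - 160 - 40/3 - 160))*(-7940))*(1/6394) = ((-37189 - 1040/3)*(-7940))*(1/6394) = -112607/3*(-7940)*(1/6394) = (894099580/3)*(1/6394) = 447049790/9591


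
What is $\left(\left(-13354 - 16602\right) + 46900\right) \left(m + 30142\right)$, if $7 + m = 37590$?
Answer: $1147532400$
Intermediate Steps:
$m = 37583$ ($m = -7 + 37590 = 37583$)
$\left(\left(-13354 - 16602\right) + 46900\right) \left(m + 30142\right) = \left(\left(-13354 - 16602\right) + 46900\right) \left(37583 + 30142\right) = \left(\left(-13354 - 16602\right) + 46900\right) 67725 = \left(-29956 + 46900\right) 67725 = 16944 \cdot 67725 = 1147532400$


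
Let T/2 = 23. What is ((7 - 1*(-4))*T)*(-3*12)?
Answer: -18216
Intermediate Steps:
T = 46 (T = 2*23 = 46)
((7 - 1*(-4))*T)*(-3*12) = ((7 - 1*(-4))*46)*(-3*12) = ((7 + 4)*46)*(-36) = (11*46)*(-36) = 506*(-36) = -18216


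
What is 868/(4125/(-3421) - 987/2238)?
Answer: -201381208/382069 ≈ -527.08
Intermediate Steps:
868/(4125/(-3421) - 987/2238) = 868/(4125*(-1/3421) - 987*1/2238) = 868/(-375/311 - 329/746) = 868/(-382069/232006) = 868*(-232006/382069) = -201381208/382069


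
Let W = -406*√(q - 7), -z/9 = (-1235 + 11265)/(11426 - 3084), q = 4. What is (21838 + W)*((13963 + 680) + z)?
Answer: 1332791003484/4171 - 24778512108*I*√3/4171 ≈ 3.1954e+8 - 1.029e+7*I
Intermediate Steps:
z = -45135/4171 (z = -9*(-1235 + 11265)/(11426 - 3084) = -90270/8342 = -9*5015/4171 = -45135/4171 ≈ -10.821)
W = -406*I*√3 (W = -406*√(4 - 7) = -406*I*√3 ≈ -703.21*I)
(21838 + W)*((13963 + 680) + z) = (21838 - 406*I*√3)*((13963 + 680) - 45135/4171) = (21838 - 406*I*√3)*(14643 - 45135/4171) = (21838 - 406*I*√3)*(61030818/4171) = 1332791003484/4171 - 24778512108*I*√3/4171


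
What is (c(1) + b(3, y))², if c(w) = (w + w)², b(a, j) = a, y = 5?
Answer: 49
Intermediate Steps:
c(w) = 4*w² (c(w) = (2*w)² = 4*w²)
(c(1) + b(3, y))² = (4*1² + 3)² = (4*1 + 3)² = (4 + 3)² = 7² = 49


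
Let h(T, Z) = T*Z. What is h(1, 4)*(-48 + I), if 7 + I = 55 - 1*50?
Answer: -200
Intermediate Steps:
I = -2 (I = -7 + (55 - 1*50) = -7 + (55 - 50) = -7 + 5 = -2)
h(1, 4)*(-48 + I) = (1*4)*(-48 - 2) = 4*(-50) = -200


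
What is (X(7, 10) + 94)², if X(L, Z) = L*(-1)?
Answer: 7569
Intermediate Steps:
X(L, Z) = -L
(X(7, 10) + 94)² = (-1*7 + 94)² = (-7 + 94)² = 87² = 7569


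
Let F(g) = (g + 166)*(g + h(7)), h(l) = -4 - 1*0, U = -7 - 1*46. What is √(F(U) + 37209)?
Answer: 4*√1923 ≈ 175.41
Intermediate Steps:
U = -53 (U = -7 - 46 = -53)
h(l) = -4 (h(l) = -4 + 0 = -4)
F(g) = (-4 + g)*(166 + g) (F(g) = (g + 166)*(g - 4) = (166 + g)*(-4 + g) = (-4 + g)*(166 + g))
√(F(U) + 37209) = √((-664 + (-53)² + 162*(-53)) + 37209) = √((-664 + 2809 - 8586) + 37209) = √(-6441 + 37209) = √30768 = 4*√1923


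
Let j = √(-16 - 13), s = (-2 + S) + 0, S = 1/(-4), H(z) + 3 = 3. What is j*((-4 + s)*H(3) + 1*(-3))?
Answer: -3*I*√29 ≈ -16.155*I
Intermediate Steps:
H(z) = 0 (H(z) = -3 + 3 = 0)
S = -¼ (S = 1*(-¼) = -¼ ≈ -0.25000)
s = -9/4 (s = (-2 - ¼) + 0 = -9/4 + 0 = -9/4 ≈ -2.2500)
j = I*√29 (j = √(-29) = I*√29 ≈ 5.3852*I)
j*((-4 + s)*H(3) + 1*(-3)) = (I*√29)*((-4 - 9/4)*0 + 1*(-3)) = (I*√29)*(-25/4*0 - 3) = (I*√29)*(0 - 3) = (I*√29)*(-3) = -3*I*√29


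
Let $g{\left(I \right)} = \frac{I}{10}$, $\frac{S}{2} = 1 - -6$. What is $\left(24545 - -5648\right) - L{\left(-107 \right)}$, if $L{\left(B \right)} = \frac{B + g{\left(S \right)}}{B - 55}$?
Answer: $\frac{4075967}{135} \approx 30192.0$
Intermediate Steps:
$S = 14$ ($S = 2 \left(1 - -6\right) = 2 \left(1 + 6\right) = 2 \cdot 7 = 14$)
$g{\left(I \right)} = \frac{I}{10}$ ($g{\left(I \right)} = I \frac{1}{10} = \frac{I}{10}$)
$L{\left(B \right)} = \frac{\frac{7}{5} + B}{-55 + B}$ ($L{\left(B \right)} = \frac{B + \frac{1}{10} \cdot 14}{B - 55} = \frac{B + \frac{7}{5}}{-55 + B} = \frac{\frac{7}{5} + B}{-55 + B}$)
$\left(24545 - -5648\right) - L{\left(-107 \right)} = \left(24545 - -5648\right) - \frac{\frac{7}{5} - 107}{-55 - 107} = \left(24545 + 5648\right) - \frac{1}{-162} \left(- \frac{528}{5}\right) = 30193 - \left(- \frac{1}{162}\right) \left(- \frac{528}{5}\right) = 30193 - \frac{88}{135} = \frac{4075967}{135}$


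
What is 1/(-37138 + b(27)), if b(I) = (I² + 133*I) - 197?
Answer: -1/33015 ≈ -3.0289e-5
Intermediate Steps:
b(I) = -197 + I² + 133*I
1/(-37138 + b(27)) = 1/(-37138 + (-197 + 27² + 133*27)) = 1/(-37138 + (-197 + 729 + 3591)) = 1/(-37138 + 4123) = 1/(-33015) = -1/33015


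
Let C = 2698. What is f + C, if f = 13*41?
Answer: 3231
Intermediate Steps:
f = 533
f + C = 533 + 2698 = 3231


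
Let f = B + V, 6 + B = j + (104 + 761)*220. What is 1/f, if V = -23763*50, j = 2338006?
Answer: 1/1340150 ≈ 7.4618e-7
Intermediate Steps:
V = -1188150
B = 2528300 (B = -6 + (2338006 + (104 + 761)*220) = -6 + (2338006 + 865*220) = -6 + (2338006 + 190300) = -6 + 2528306 = 2528300)
f = 1340150 (f = 2528300 - 1188150 = 1340150)
1/f = 1/1340150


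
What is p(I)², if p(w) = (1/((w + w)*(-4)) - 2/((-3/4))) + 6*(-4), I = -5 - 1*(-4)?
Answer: 259081/576 ≈ 449.79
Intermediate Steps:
I = -1 (I = -5 + 4 = -1)
p(w) = -64/3 - 1/(8*w) (p(w) = (-¼/(2*w) - 2/((-3*¼))) - 24 = ((1/(2*w))*(-¼) - 2/(-¾)) - 24 = (-1/(8*w) - 2*(-4/3)) - 24 = (-1/(8*w) + 8/3) - 24 = (8/3 - 1/(8*w)) - 24 = -64/3 - 1/(8*w))
p(I)² = ((1/24)*(-3 - 512*(-1))/(-1))² = ((1/24)*(-1)*(-3 + 512))² = ((1/24)*(-1)*509)² = (-509/24)² = 259081/576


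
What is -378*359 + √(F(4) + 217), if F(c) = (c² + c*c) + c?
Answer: -135702 + √253 ≈ -1.3569e+5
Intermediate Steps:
F(c) = c + 2*c² (F(c) = (c² + c²) + c = 2*c² + c = c + 2*c²)
-378*359 + √(F(4) + 217) = -378*359 + √(4*(1 + 2*4) + 217) = -135702 + √(4*(1 + 8) + 217) = -135702 + √(4*9 + 217) = -135702 + √(36 + 217) = -135702 + √253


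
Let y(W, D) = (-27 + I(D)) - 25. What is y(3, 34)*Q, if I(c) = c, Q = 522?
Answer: -9396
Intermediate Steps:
y(W, D) = -52 + D (y(W, D) = (-27 + D) - 25 = -52 + D)
y(3, 34)*Q = (-52 + 34)*522 = -18*522 = -9396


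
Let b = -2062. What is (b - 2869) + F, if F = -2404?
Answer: -7335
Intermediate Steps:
(b - 2869) + F = (-2062 - 2869) - 2404 = -4931 - 2404 = -7335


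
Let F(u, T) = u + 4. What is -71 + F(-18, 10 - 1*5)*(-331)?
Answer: 4563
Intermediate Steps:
F(u, T) = 4 + u
-71 + F(-18, 10 - 1*5)*(-331) = -71 + (4 - 18)*(-331) = -71 - 14*(-331) = -71 + 4634 = 4563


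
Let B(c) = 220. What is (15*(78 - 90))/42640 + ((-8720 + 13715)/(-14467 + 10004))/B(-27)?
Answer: -243576/26166569 ≈ -0.0093087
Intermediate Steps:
(15*(78 - 90))/42640 + ((-8720 + 13715)/(-14467 + 10004))/B(-27) = (15*(78 - 90))/42640 + ((-8720 + 13715)/(-14467 + 10004))/220 = (15*(-12))*(1/42640) + (4995/(-4463))*(1/220) = -180*1/42640 + (4995*(-1/4463))*(1/220) = -9/2132 - 4995/4463*1/220 = -9/2132 - 999/196372 = -243576/26166569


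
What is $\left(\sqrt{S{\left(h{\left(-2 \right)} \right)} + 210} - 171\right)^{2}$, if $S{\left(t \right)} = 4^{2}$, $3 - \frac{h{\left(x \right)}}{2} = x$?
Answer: $\left(171 - \sqrt{226}\right)^{2} \approx 24326.0$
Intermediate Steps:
$h{\left(x \right)} = 6 - 2 x$
$S{\left(t \right)} = 16$
$\left(\sqrt{S{\left(h{\left(-2 \right)} \right)} + 210} - 171\right)^{2} = \left(\sqrt{16 + 210} - 171\right)^{2} = \left(\sqrt{226} - 171\right)^{2} = \left(-171 + \sqrt{226}\right)^{2}$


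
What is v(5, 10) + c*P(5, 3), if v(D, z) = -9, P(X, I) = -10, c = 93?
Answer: -939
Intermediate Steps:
v(5, 10) + c*P(5, 3) = -9 + 93*(-10) = -9 - 930 = -939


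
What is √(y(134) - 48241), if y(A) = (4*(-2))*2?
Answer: I*√48257 ≈ 219.67*I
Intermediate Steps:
y(A) = -16 (y(A) = -8*2 = -16)
√(y(134) - 48241) = √(-16 - 48241) = √(-48257) = I*√48257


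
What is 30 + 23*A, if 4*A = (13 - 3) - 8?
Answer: 83/2 ≈ 41.500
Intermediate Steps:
A = ½ (A = ((13 - 3) - 8)/4 = (10 - 8)/4 = (¼)*2 = ½ ≈ 0.50000)
30 + 23*A = 30 + 23*(½) = 30 + 23/2 = 83/2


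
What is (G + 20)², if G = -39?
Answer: 361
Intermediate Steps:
(G + 20)² = (-39 + 20)² = (-19)² = 361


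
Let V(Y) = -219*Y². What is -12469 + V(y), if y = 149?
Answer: -4874488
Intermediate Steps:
-12469 + V(y) = -12469 - 219*149² = -12469 - 219*22201 = -12469 - 4862019 = -4874488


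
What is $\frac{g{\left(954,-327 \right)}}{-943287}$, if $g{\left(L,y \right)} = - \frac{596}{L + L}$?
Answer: $\frac{149}{449947899} \approx 3.3115 \cdot 10^{-7}$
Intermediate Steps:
$g{\left(L,y \right)} = - \frac{298}{L}$ ($g{\left(L,y \right)} = - \frac{596}{2 L} = - 596 \frac{1}{2 L} = - \frac{298}{L}$)
$\frac{g{\left(954,-327 \right)}}{-943287} = \frac{\left(-298\right) \frac{1}{954}}{-943287} = \left(-298\right) \frac{1}{954} \left(- \frac{1}{943287}\right) = \left(- \frac{149}{477}\right) \left(- \frac{1}{943287}\right) = \frac{149}{449947899}$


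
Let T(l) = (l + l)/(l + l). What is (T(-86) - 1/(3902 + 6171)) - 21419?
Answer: -215743515/10073 ≈ -21418.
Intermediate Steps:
T(l) = 1 (T(l) = (2*l)/((2*l)) = (2*l)*(1/(2*l)) = 1)
(T(-86) - 1/(3902 + 6171)) - 21419 = (1 - 1/(3902 + 6171)) - 21419 = (1 - 1/10073) - 21419 = 10072/10073 - 21419 = -215743515/10073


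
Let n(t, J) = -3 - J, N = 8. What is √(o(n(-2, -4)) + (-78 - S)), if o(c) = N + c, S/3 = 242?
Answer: I*√795 ≈ 28.196*I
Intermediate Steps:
S = 726 (S = 3*242 = 726)
o(c) = 8 + c
√(o(n(-2, -4)) + (-78 - S)) = √((8 + (-3 - 1*(-4))) + (-78 - 1*726)) = √((8 + (-3 + 4)) + (-78 - 726)) = √((8 + 1) - 804) = √(9 - 804) = √(-795) = I*√795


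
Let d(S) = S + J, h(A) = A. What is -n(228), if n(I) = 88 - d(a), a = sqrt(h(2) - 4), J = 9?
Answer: -79 + I*sqrt(2) ≈ -79.0 + 1.4142*I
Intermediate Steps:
a = I*sqrt(2) (a = sqrt(2 - 4) = sqrt(-2) = I*sqrt(2) ≈ 1.4142*I)
d(S) = 9 + S (d(S) = S + 9 = 9 + S)
n(I) = 79 - I*sqrt(2) (n(I) = 88 - (9 + I*sqrt(2)) = 88 + (-9 - I*sqrt(2)) = 79 - I*sqrt(2))
-n(228) = -(79 - I*sqrt(2)) = -79 + I*sqrt(2)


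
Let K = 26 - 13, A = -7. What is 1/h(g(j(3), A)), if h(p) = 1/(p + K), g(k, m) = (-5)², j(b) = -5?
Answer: 38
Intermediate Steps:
K = 13 (K = 26 - 1*13 = 26 - 13 = 13)
g(k, m) = 25
h(p) = 1/(13 + p) (h(p) = 1/(p + 13) = 1/(13 + p))
1/h(g(j(3), A)) = 1/(1/(13 + 25)) = 1/(1/38) = 38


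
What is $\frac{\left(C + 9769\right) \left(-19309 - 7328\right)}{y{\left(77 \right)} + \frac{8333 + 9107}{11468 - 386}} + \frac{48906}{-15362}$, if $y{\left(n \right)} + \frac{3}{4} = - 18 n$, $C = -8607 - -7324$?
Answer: $\frac{2960072987769369}{18139595539} \approx 1.6318 \cdot 10^{5}$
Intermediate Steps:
$C = -1283$ ($C = -8607 + 7324 = -1283$)
$y{\left(n \right)} = - \frac{3}{4} - 18 n$
$\frac{\left(C + 9769\right) \left(-19309 - 7328\right)}{y{\left(77 \right)} + \frac{8333 + 9107}{11468 - 386}} + \frac{48906}{-15362} = \frac{\left(-1283 + 9769\right) \left(-19309 - 7328\right)}{\left(- \frac{3}{4} - 1386\right) + \frac{8333 + 9107}{11468 - 386}} + \frac{48906}{-15362} = \frac{8486 \left(-26637\right)}{\left(- \frac{3}{4} - 1386\right) + \frac{17440}{11082}} + 48906 \left(- \frac{1}{15362}\right) = - \frac{226041582}{- \frac{5547}{4} + 17440 \cdot \frac{1}{11082}} - \frac{24453}{7681} = - \frac{226041582}{- \frac{5547}{4} + \frac{8720}{5541}} - \frac{24453}{7681} = - \frac{226041582}{- \frac{30701047}{22164}} - \frac{24453}{7681} = \left(-226041582\right) \left(- \frac{22164}{30701047}\right) - \frac{24453}{7681} = \frac{385383509496}{2361619} - \frac{24453}{7681} = \frac{2960072987769369}{18139595539}$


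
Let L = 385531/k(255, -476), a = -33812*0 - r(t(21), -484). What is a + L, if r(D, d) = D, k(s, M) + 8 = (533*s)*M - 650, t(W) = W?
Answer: -1359005689/64696198 ≈ -21.006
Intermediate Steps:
k(s, M) = -658 + 533*M*s (k(s, M) = -8 + ((533*s)*M - 650) = -8 + (533*M*s - 650) = -8 + (-650 + 533*M*s) = -658 + 533*M*s)
a = -21 (a = -33812*0 - 1*21 = 0 - 21 = -21)
L = -385531/64696198 (L = 385531/(-658 + 533*(-476)*255) = 385531/(-658 - 64695540) = 385531/(-64696198) = 385531*(-1/64696198) = -385531/64696198 ≈ -0.0059591)
a + L = -21 - 385531/64696198 = -1359005689/64696198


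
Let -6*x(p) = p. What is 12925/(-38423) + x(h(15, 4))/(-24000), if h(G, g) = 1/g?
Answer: -676796507/2011968000 ≈ -0.33639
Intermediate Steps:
x(p) = -p/6
12925/(-38423) + x(h(15, 4))/(-24000) = 12925/(-38423) - ⅙/4/(-24000) = 12925*(-1/38423) - ⅙*¼*(-1/24000) = -1175/3493 - 1/24*(-1/24000) = -1175/3493 + 1/576000 = -676796507/2011968000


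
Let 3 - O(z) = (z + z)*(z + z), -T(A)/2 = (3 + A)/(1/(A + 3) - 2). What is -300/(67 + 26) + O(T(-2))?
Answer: -503/31 ≈ -16.226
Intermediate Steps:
T(A) = -2*(3 + A)/(-2 + 1/(3 + A)) (T(A) = -2*(3 + A)/(1/(A + 3) - 2) = -2*(3 + A)/(1/(3 + A) - 2) = -2*(3 + A)/(-2 + 1/(3 + A)))
O(z) = 3 - 4*z**2 (O(z) = 3 - (z + z)*(z + z) = 3 - 2*z*2*z = 3 - 4*z**2)
-300/(67 + 26) + O(T(-2)) = -300/(67 + 26) + (3 - 4*4*(3 - 2)**4/(5 + 2*(-2))**2) = -300/93 + (3 - 4*4/(5 - 4)**2) = (1/93)*(-300) + (3 - 4*(2*1/1)**2) = -100/31 + (3 - 4*(2*1*1)**2) = -100/31 + (3 - 4*2**2) = -100/31 + (3 - 4*4) = -100/31 + (3 - 16) = -100/31 - 13 = -503/31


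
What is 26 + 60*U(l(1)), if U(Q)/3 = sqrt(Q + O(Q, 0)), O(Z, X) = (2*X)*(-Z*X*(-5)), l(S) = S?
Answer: 206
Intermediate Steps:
O(Z, X) = 10*Z*X**2 (O(Z, X) = (2*X)*(-X*Z*(-5)) = (2*X)*(5*X*Z) = 10*Z*X**2)
U(Q) = 3*sqrt(Q) (U(Q) = 3*sqrt(Q + 10*Q*0**2) = 3*sqrt(Q + 10*Q*0) = 3*sqrt(Q + 0) = 3*sqrt(Q))
26 + 60*U(l(1)) = 26 + 60*(3*sqrt(1)) = 26 + 60*(3*1) = 26 + 60*3 = 26 + 180 = 206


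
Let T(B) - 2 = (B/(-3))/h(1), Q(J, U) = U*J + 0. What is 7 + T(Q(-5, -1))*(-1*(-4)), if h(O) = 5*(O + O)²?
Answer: 44/3 ≈ 14.667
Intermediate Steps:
h(O) = 20*O² (h(O) = 5*(2*O)² = 5*(4*O²) = 20*O²)
Q(J, U) = J*U (Q(J, U) = J*U + 0 = J*U)
T(B) = 2 - B/60 (T(B) = 2 + (B/(-3))/((20*1²)) = 2 + (B*(-⅓))/((20*1)) = 2 - B/3/20 = 2 - B/3*(1/20) = 2 - B/60)
7 + T(Q(-5, -1))*(-1*(-4)) = 7 + (2 - (-1)*(-1)/12)*(-1*(-4)) = 7 + (2 - 1/60*5)*4 = 7 + (2 - 1/12)*4 = 7 + (23/12)*4 = 7 + 23/3 = 44/3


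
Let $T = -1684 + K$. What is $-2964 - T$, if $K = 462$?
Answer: $-1742$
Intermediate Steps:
$T = -1222$ ($T = -1684 + 462 = -1222$)
$-2964 - T = -2964 - -1222 = -2964 + 1222 = -1742$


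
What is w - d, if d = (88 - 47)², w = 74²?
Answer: 3795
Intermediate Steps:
w = 5476
d = 1681 (d = 41² = 1681)
w - d = 5476 - 1*1681 = 5476 - 1681 = 3795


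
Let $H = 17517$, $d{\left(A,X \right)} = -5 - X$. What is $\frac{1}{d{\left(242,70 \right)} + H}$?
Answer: $\frac{1}{17442} \approx 5.7333 \cdot 10^{-5}$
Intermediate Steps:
$\frac{1}{d{\left(242,70 \right)} + H} = \frac{1}{\left(-5 - 70\right) + 17517} = \frac{1}{-75 + 17517} = \frac{1}{17442}$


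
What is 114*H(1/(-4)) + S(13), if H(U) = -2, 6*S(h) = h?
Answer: -1355/6 ≈ -225.83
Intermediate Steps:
S(h) = h/6
114*H(1/(-4)) + S(13) = 114*(-2) + (⅙)*13 = -228 + 13/6 = -1355/6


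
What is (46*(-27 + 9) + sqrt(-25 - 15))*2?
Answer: -1656 + 4*I*sqrt(10) ≈ -1656.0 + 12.649*I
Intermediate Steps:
(46*(-27 + 9) + sqrt(-25 - 15))*2 = (46*(-18) + sqrt(-40))*2 = (-828 + 2*I*sqrt(10))*2 = -1656 + 4*I*sqrt(10)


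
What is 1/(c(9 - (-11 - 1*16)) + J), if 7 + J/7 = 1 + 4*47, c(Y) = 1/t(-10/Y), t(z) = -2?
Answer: 2/2547 ≈ 0.00078524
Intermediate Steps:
c(Y) = -½ (c(Y) = 1/(-2) = -½)
J = 1274 (J = -49 + 7*(1 + 4*47) = -49 + 7*(1 + 188) = -49 + 7*189 = -49 + 1323 = 1274)
1/(c(9 - (-11 - 1*16)) + J) = 1/(-½ + 1274) = 1/(2547/2) = 2/2547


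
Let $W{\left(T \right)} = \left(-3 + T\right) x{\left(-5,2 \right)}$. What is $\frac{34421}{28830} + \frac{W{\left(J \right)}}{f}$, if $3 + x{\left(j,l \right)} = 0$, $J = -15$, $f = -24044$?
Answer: $\frac{103257713}{86648565} \approx 1.1917$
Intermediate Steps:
$x{\left(j,l \right)} = -3$ ($x{\left(j,l \right)} = -3 + 0 = -3$)
$W{\left(T \right)} = 9 - 3 T$ ($W{\left(T \right)} = \left(-3 + T\right) \left(-3\right) = 9 - 3 T$)
$\frac{34421}{28830} + \frac{W{\left(J \right)}}{f} = \frac{34421}{28830} + \frac{9 - -45}{-24044} = 34421 \cdot \frac{1}{28830} + \left(9 + 45\right) \left(- \frac{1}{24044}\right) = \frac{34421}{28830} + 54 \left(- \frac{1}{24044}\right) = \frac{34421}{28830} - \frac{27}{12022} = \frac{103257713}{86648565}$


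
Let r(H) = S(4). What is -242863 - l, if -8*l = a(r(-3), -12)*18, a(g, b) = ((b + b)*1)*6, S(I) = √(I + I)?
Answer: -243187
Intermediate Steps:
S(I) = √2*√I (S(I) = √(2*I) = √2*√I)
r(H) = 2*√2 (r(H) = √2*√4 = √2*2 = 2*√2)
a(g, b) = 12*b (a(g, b) = ((2*b)*1)*6 = (2*b)*6 = 12*b)
l = 324 (l = -12*(-12)*18/8 = -(-18)*18 = -⅛*(-2592) = 324)
-242863 - l = -242863 - 1*324 = -242863 - 324 = -243187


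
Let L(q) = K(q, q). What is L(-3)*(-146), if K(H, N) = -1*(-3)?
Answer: -438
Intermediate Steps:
K(H, N) = 3
L(q) = 3
L(-3)*(-146) = 3*(-146) = -438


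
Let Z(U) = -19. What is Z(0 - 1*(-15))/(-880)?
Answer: 19/880 ≈ 0.021591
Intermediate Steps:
Z(0 - 1*(-15))/(-880) = -19/(-880) = -19*(-1/880) = 19/880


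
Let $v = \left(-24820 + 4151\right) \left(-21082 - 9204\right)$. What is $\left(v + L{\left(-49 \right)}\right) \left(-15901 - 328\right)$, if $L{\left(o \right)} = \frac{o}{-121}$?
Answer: $- \frac{1229245180203027}{121} \approx -1.0159 \cdot 10^{13}$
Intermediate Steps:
$v = 625981334$ ($v = \left(-20669\right) \left(-30286\right) = 625981334$)
$L{\left(o \right)} = - \frac{o}{121}$ ($L{\left(o \right)} = o \left(- \frac{1}{121}\right) = - \frac{o}{121}$)
$\left(v + L{\left(-49 \right)}\right) \left(-15901 - 328\right) = \left(625981334 - - \frac{49}{121}\right) \left(-15901 - 328\right) = \left(625981334 + \frac{49}{121}\right) \left(-16229\right) = \frac{75743741463}{121} \left(-16229\right) = - \frac{1229245180203027}{121}$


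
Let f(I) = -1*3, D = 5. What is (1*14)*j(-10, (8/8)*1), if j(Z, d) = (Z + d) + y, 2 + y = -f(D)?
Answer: -112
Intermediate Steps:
f(I) = -3
y = 1 (y = -2 - 1*(-3) = -2 + 3 = 1)
j(Z, d) = 1 + Z + d (j(Z, d) = (Z + d) + 1 = 1 + Z + d)
(1*14)*j(-10, (8/8)*1) = (1*14)*(1 - 10 + (8/8)*1) = 14*(1 - 10 + (8*(⅛))*1) = 14*(1 - 10 + 1*1) = 14*(1 - 10 + 1) = 14*(-8) = -112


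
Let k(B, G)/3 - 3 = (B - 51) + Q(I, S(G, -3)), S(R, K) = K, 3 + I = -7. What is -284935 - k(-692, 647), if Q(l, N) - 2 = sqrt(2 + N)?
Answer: -282721 - 3*I ≈ -2.8272e+5 - 3.0*I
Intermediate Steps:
I = -10 (I = -3 - 7 = -10)
Q(l, N) = 2 + sqrt(2 + N)
k(B, G) = -138 + 3*I + 3*B (k(B, G) = 9 + 3*((B - 51) + (2 + sqrt(2 - 3))) = 9 + 3*((-51 + B) + (2 + sqrt(-1))) = 9 + 3*((-51 + B) + (2 + I)) = 9 + 3*(-49 + I + B) = 9 + (-147 + 3*I + 3*B) = -138 + 3*I + 3*B)
-284935 - k(-692, 647) = -284935 - (-138 + 3*I + 3*(-692)) = -284935 - (-138 + 3*I - 2076) = -284935 - (-2214 + 3*I) = -284935 + (2214 - 3*I) = -282721 - 3*I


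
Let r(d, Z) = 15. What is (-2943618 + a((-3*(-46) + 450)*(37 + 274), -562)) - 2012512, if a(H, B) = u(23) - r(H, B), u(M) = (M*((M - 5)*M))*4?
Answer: -4918057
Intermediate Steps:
u(M) = 4*M²*(-5 + M) (u(M) = (M*((-5 + M)*M))*4 = (M*(M*(-5 + M)))*4 = (M²*(-5 + M))*4 = 4*M²*(-5 + M))
a(H, B) = 38073 (a(H, B) = 4*23²*(-5 + 23) - 1*15 = 4*529*18 - 15 = 38088 - 15 = 38073)
(-2943618 + a((-3*(-46) + 450)*(37 + 274), -562)) - 2012512 = (-2943618 + 38073) - 2012512 = -2905545 - 2012512 = -4918057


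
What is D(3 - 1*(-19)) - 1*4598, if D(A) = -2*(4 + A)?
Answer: -4650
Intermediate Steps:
D(A) = -8 - 2*A
D(3 - 1*(-19)) - 1*4598 = (-8 - 2*(3 - 1*(-19))) - 1*4598 = (-8 - 2*(3 + 19)) - 4598 = (-8 - 2*22) - 4598 = (-8 - 44) - 4598 = -52 - 4598 = -4650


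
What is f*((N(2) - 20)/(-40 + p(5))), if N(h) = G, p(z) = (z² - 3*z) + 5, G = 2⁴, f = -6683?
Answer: -26732/25 ≈ -1069.3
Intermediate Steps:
G = 16
p(z) = 5 + z² - 3*z
N(h) = 16
f*((N(2) - 20)/(-40 + p(5))) = -6683*(16 - 20)/(-40 + (5 + 5² - 3*5)) = -(-26732)/(-40 + (5 + 25 - 15)) = -(-26732)/(-40 + 15) = -(-26732)/(-25) = -(-26732)*(-1)/25 = -6683*4/25 = -26732/25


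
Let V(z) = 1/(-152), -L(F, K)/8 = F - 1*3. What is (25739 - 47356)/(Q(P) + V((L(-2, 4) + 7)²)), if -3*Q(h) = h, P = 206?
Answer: 9857352/31315 ≈ 314.78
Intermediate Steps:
L(F, K) = 24 - 8*F (L(F, K) = -8*(F - 1*3) = -8*(F - 3) = -8*(-3 + F) = 24 - 8*F)
Q(h) = -h/3
V(z) = -1/152
(25739 - 47356)/(Q(P) + V((L(-2, 4) + 7)²)) = (25739 - 47356)/(-⅓*206 - 1/152) = -21617/(-206/3 - 1/152) = -21617/(-31315/456) = -21617*(-456/31315) = 9857352/31315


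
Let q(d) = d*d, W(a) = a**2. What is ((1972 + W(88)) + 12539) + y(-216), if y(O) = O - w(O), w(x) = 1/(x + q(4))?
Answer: 4407801/200 ≈ 22039.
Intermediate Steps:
q(d) = d**2
w(x) = 1/(16 + x) (w(x) = 1/(x + 4**2) = 1/(x + 16) = 1/(16 + x))
y(O) = O - 1/(16 + O)
((1972 + W(88)) + 12539) + y(-216) = ((1972 + 88**2) + 12539) + (-1 - 216*(16 - 216))/(16 - 216) = ((1972 + 7744) + 12539) + (-1 - 216*(-200))/(-200) = (9716 + 12539) - (-1 + 43200)/200 = 22255 - 1/200*43199 = 22255 - 43199/200 = 4407801/200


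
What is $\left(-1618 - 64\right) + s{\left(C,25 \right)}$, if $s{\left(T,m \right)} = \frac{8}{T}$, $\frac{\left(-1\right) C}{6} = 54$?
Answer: $- \frac{136244}{81} \approx -1682.0$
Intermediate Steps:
$C = -324$ ($C = \left(-6\right) 54 = -324$)
$\left(-1618 - 64\right) + s{\left(C,25 \right)} = \left(-1618 - 64\right) + \frac{8}{-324} = -1682 + 8 \left(- \frac{1}{324}\right) = -1682 - \frac{2}{81} = - \frac{136244}{81}$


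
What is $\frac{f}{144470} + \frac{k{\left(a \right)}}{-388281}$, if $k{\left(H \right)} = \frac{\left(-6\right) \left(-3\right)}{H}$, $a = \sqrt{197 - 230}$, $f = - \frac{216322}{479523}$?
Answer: $- \frac{108161}{34638343905} + \frac{2 i \sqrt{33}}{1423697} \approx -3.1226 \cdot 10^{-6} + 8.0699 \cdot 10^{-6} i$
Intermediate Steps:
$f = - \frac{216322}{479523}$ ($f = \left(-216322\right) \frac{1}{479523} = - \frac{216322}{479523} \approx -0.45112$)
$a = i \sqrt{33}$ ($a = \sqrt{-33} = i \sqrt{33} \approx 5.7446 i$)
$k{\left(H \right)} = \frac{18}{H}$
$\frac{f}{144470} + \frac{k{\left(a \right)}}{-388281} = - \frac{216322}{479523 \cdot 144470} + \frac{18 \frac{1}{i \sqrt{33}}}{-388281} = \left(- \frac{216322}{479523}\right) \frac{1}{144470} + 18 \left(- \frac{i \sqrt{33}}{33}\right) \left(- \frac{1}{388281}\right) = - \frac{108161}{34638343905} + - \frac{6 i \sqrt{33}}{11} \left(- \frac{1}{388281}\right) = - \frac{108161}{34638343905} + \frac{2 i \sqrt{33}}{1423697}$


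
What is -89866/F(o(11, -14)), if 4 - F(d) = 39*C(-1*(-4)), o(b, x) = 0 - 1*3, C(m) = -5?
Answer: -89866/199 ≈ -451.59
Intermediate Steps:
o(b, x) = -3 (o(b, x) = 0 - 3 = -3)
F(d) = 199 (F(d) = 4 - 39*(-5) = 4 - 1*(-195) = 4 + 195 = 199)
-89866/F(o(11, -14)) = -89866/199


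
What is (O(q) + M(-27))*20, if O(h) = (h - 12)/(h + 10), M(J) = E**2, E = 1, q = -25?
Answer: 208/3 ≈ 69.333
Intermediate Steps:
M(J) = 1 (M(J) = 1**2 = 1)
O(h) = (-12 + h)/(10 + h)
(O(q) + M(-27))*20 = ((-12 - 25)/(10 - 25) + 1)*20 = (-37/(-15) + 1)*20 = (-1/15*(-37) + 1)*20 = (37/15 + 1)*20 = (52/15)*20 = 208/3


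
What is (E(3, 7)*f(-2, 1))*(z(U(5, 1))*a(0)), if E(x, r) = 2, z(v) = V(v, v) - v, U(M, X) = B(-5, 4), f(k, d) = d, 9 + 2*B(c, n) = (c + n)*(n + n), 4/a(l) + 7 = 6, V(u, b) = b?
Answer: 0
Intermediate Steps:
a(l) = -4 (a(l) = 4/(-7 + 6) = 4/(-1) = 4*(-1) = -4)
B(c, n) = -9/2 + n*(c + n) (B(c, n) = -9/2 + ((c + n)*(n + n))/2 = -9/2 + ((c + n)*(2*n))/2 = -9/2 + (2*n*(c + n))/2 = -9/2 + n*(c + n))
U(M, X) = -17/2 (U(M, X) = -9/2 + 4**2 - 5*4 = -9/2 + 16 - 20 = -17/2)
z(v) = 0 (z(v) = v - v = 0)
(E(3, 7)*f(-2, 1))*(z(U(5, 1))*a(0)) = (2*1)*(0*(-4)) = 2*0 = 0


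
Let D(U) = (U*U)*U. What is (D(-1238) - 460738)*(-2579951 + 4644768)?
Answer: -3918762519706170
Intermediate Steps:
D(U) = U**3 (D(U) = U**2*U = U**3)
(D(-1238) - 460738)*(-2579951 + 4644768) = ((-1238)**3 - 460738)*(-2579951 + 4644768) = (-1897413272 - 460738)*2064817 = -1897874010*2064817 = -3918762519706170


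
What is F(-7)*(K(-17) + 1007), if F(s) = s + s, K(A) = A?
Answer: -13860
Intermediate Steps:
F(s) = 2*s
F(-7)*(K(-17) + 1007) = (2*(-7))*(-17 + 1007) = -14*990 = -13860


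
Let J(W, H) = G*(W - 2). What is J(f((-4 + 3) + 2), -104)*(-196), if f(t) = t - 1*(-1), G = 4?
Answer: 0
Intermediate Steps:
f(t) = 1 + t (f(t) = t + 1 = 1 + t)
J(W, H) = -8 + 4*W (J(W, H) = 4*(W - 2) = 4*(-2 + W) = -8 + 4*W)
J(f((-4 + 3) + 2), -104)*(-196) = (-8 + 4*(1 + ((-4 + 3) + 2)))*(-196) = (-8 + 4*(1 + (-1 + 2)))*(-196) = (-8 + 4*(1 + 1))*(-196) = (-8 + 4*2)*(-196) = (-8 + 8)*(-196) = 0*(-196) = 0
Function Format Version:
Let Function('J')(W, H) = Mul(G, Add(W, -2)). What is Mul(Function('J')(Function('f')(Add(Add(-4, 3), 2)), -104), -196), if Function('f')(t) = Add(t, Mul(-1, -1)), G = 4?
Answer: 0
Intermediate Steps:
Function('f')(t) = Add(1, t) (Function('f')(t) = Add(t, 1) = Add(1, t))
Function('J')(W, H) = Add(-8, Mul(4, W)) (Function('J')(W, H) = Mul(4, Add(W, -2)) = Mul(4, Add(-2, W)) = Add(-8, Mul(4, W)))
Mul(Function('J')(Function('f')(Add(Add(-4, 3), 2)), -104), -196) = Mul(Add(-8, Mul(4, Add(1, Add(Add(-4, 3), 2)))), -196) = Mul(Add(-8, Mul(4, Add(1, Add(-1, 2)))), -196) = Mul(Add(-8, Mul(4, Add(1, 1))), -196) = Mul(Add(-8, Mul(4, 2)), -196) = Mul(Add(-8, 8), -196) = Mul(0, -196) = 0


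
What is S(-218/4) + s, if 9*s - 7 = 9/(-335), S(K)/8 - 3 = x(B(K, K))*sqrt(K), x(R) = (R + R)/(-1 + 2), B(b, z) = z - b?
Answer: 74696/3015 ≈ 24.775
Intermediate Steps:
x(R) = 2*R (x(R) = (2*R)/1 = (2*R)*1 = 2*R)
S(K) = 24 (S(K) = 24 + 8*((2*(K - K))*sqrt(K)) = 24 + 8*((2*0)*sqrt(K)) = 24 + 8*(0*sqrt(K)) = 24 + 8*0 = 24 + 0 = 24)
s = 2336/3015 (s = 7/9 + (9/(-335))/9 = 7/9 + (-1/335*9)/9 = 7/9 + (1/9)*(-9/335) = 7/9 - 1/335 = 2336/3015 ≈ 0.77479)
S(-218/4) + s = 24 + 2336/3015 = 74696/3015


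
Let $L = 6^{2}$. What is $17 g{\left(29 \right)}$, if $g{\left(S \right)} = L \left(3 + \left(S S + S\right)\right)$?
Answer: $534276$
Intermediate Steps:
$L = 36$
$g{\left(S \right)} = 108 + 36 S + 36 S^{2}$ ($g{\left(S \right)} = 36 \left(3 + \left(S S + S\right)\right) = 36 \left(3 + \left(S^{2} + S\right)\right) = 36 \left(3 + \left(S + S^{2}\right)\right) = 36 \left(3 + S + S^{2}\right) = 108 + 36 S + 36 S^{2}$)
$17 g{\left(29 \right)} = 17 \left(108 + 36 \cdot 29 + 36 \cdot 29^{2}\right) = 17 \left(108 + 1044 + 36 \cdot 841\right) = 17 \left(108 + 1044 + 30276\right) = 17 \cdot 31428 = 534276$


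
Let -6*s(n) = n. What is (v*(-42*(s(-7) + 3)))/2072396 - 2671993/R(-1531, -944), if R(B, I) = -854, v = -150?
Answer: 692181252841/221228273 ≈ 3128.8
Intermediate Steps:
s(n) = -n/6
(v*(-42*(s(-7) + 3)))/2072396 - 2671993/R(-1531, -944) = -(-6300)*(-⅙*(-7) + 3)/2072396 - 2671993/(-854) = -(-6300)*(7/6 + 3)*(1/2072396) - 2671993*(-1/854) = -(-6300)*25/6*(1/2072396) + 2671993/854 = -150*(-175)*(1/2072396) + 2671993/854 = 26250*(1/2072396) + 2671993/854 = 13125/1036198 + 2671993/854 = 692181252841/221228273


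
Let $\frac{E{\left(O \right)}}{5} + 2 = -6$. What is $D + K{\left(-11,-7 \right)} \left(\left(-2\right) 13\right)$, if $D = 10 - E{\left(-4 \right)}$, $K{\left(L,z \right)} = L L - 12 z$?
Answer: $-5280$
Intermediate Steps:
$E{\left(O \right)} = -40$ ($E{\left(O \right)} = -10 + 5 \left(-6\right) = -10 - 30 = -40$)
$K{\left(L,z \right)} = L^{2} - 12 z$
$D = 50$ ($D = 10 - -40 = 10 + 40 = 50$)
$D + K{\left(-11,-7 \right)} \left(\left(-2\right) 13\right) = 50 + \left(\left(-11\right)^{2} - -84\right) \left(\left(-2\right) 13\right) = 50 + \left(121 + 84\right) \left(-26\right) = 50 + 205 \left(-26\right) = 50 - 5330 = -5280$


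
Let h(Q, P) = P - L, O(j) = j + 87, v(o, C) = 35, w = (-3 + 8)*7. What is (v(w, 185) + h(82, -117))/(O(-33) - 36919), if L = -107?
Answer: -5/7373 ≈ -0.00067815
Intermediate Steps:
w = 35 (w = 5*7 = 35)
O(j) = 87 + j
h(Q, P) = 107 + P (h(Q, P) = P - 1*(-107) = P + 107 = 107 + P)
(v(w, 185) + h(82, -117))/(O(-33) - 36919) = (35 + (107 - 117))/((87 - 33) - 36919) = (35 - 10)/(54 - 36919) = 25/(-36865) = 25*(-1/36865) = -5/7373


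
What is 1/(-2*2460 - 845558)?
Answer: -1/850478 ≈ -1.1758e-6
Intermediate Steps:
1/(-2*2460 - 845558) = 1/(-4920 - 845558) = 1/(-850478) = -1/850478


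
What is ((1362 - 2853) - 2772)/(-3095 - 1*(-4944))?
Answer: -4263/1849 ≈ -2.3056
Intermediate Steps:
((1362 - 2853) - 2772)/(-3095 - 1*(-4944)) = (-1491 - 2772)/(-3095 + 4944) = -4263/1849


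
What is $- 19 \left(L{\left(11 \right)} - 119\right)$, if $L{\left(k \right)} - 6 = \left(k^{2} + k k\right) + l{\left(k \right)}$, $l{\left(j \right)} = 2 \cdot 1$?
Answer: $-2489$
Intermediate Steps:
$l{\left(j \right)} = 2$
$L{\left(k \right)} = 8 + 2 k^{2}$ ($L{\left(k \right)} = 6 + \left(\left(k^{2} + k k\right) + 2\right) = 6 + \left(\left(k^{2} + k^{2}\right) + 2\right) = 6 + \left(2 k^{2} + 2\right) = 6 + \left(2 + 2 k^{2}\right) = 8 + 2 k^{2}$)
$- 19 \left(L{\left(11 \right)} - 119\right) = - 19 \left(\left(8 + 2 \cdot 11^{2}\right) - 119\right) = - 19 \left(\left(8 + 2 \cdot 121\right) - 119\right) = - 19 \left(\left(8 + 242\right) - 119\right) = - 19 \left(250 - 119\right) = \left(-19\right) 131 = -2489$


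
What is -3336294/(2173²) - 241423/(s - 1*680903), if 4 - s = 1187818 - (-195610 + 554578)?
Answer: -3896984265239/7128927585821 ≈ -0.54664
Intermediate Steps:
s = -828846 (s = 4 - (1187818 - (-195610 + 554578)) = 4 - (1187818 - 1*358968) = 4 - (1187818 - 358968) = 4 - 1*828850 = 4 - 828850 = -828846)
-3336294/(2173²) - 241423/(s - 1*680903) = -3336294/(2173²) - 241423/(-828846 - 1*680903) = -3336294/4721929 - 241423/(-828846 - 680903) = -3336294*1/4721929 - 241423/(-1509749) = -3336294/4721929 - 241423*(-1/1509749) = -3336294/4721929 + 241423/1509749 = -3896984265239/7128927585821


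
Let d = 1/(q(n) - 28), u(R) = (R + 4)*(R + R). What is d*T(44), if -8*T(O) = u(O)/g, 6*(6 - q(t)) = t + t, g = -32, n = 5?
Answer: -99/142 ≈ -0.69718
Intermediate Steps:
q(t) = 6 - t/3 (q(t) = 6 - (t + t)/6 = 6 - t/3)
u(R) = 2*R*(4 + R) (u(R) = (4 + R)*(2*R) = 2*R*(4 + R))
T(O) = O*(4 + O)/128 (T(O) = -2*O*(4 + O)/(8*(-32)) = -2*O*(4 + O)*(-1)/(8*32) = -(-1)*O*(4 + O)/128 = O*(4 + O)/128)
d = -3/71 (d = 1/((6 - ⅓*5) - 28) = 1/((6 - 5/3) - 28) = 1/(13/3 - 28) = 1/(-71/3) = -3/71 ≈ -0.042253)
d*T(44) = -3*44*(4 + 44)/9088 = -3*44*48/9088 = -3/71*33/2 = -99/142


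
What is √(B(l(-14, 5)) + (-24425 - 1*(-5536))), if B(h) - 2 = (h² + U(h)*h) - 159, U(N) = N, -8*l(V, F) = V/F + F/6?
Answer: I*√1097042638/240 ≈ 138.01*I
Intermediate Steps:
l(V, F) = -F/48 - V/(8*F) (l(V, F) = -(V/F + F/6)/8 = -(F/6 + V/F)/8 = -F/48 - V/(8*F))
B(h) = -157 + 2*h² (B(h) = 2 + ((h² + h*h) - 159) = 2 + ((h² + h²) - 159) = 2 + (2*h² - 159) = 2 + (-159 + 2*h²) = -157 + 2*h²)
√(B(l(-14, 5)) + (-24425 - 1*(-5536))) = √((-157 + 2*(-1/48*5 - ⅛*(-14)/5)²) + (-24425 - 1*(-5536))) = √((-157 + 2*(-5/48 - ⅛*(-14)*⅕)²) + (-24425 + 5536)) = √((-157 + 2*(-5/48 + 7/20)²) - 18889) = √((-157 + 2*(59/240)²) - 18889) = √((-157 + 2*(3481/57600)) - 18889) = √((-157 + 3481/28800) - 18889) = √(-4518119/28800 - 18889) = √(-548521319/28800) = I*√1097042638/240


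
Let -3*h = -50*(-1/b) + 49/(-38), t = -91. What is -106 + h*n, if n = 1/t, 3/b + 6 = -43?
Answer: -484597/4446 ≈ -109.00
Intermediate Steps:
b = -3/49 (b = 3/(-6 - 43) = 3/(-49) = 3*(-1/49) = -3/49 ≈ -0.061224)
n = -1/91 (n = 1/(-91) = -1/91 ≈ -0.010989)
h = 93247/342 (h = -(-50/((-1*(-3/49))) + 49/(-38))/3 = -(-50/3/49 + 49*(-1/38))/3 = -(-50*49/3 - 49/38)/3 = -(-2450/3 - 49/38)/3 = -1/3*(-93247/114) = 93247/342 ≈ 272.65)
-106 + h*n = -106 + (93247/342)*(-1/91) = -106 - 13321/4446 = -484597/4446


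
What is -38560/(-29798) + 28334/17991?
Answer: 769014746/268047909 ≈ 2.8689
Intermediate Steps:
-38560/(-29798) + 28334/17991 = -38560*(-1/29798) + 28334*(1/17991) = 19280/14899 + 28334/17991 = 769014746/268047909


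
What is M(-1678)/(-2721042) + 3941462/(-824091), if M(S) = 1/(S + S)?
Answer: -11997569835479911/2508482721263544 ≈ -4.7828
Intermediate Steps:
M(S) = 1/(2*S)
M(-1678)/(-2721042) + 3941462/(-824091) = ((½)/(-1678))/(-2721042) + 3941462/(-824091) = ((½)*(-1/1678))*(-1/2721042) + 3941462*(-1/824091) = -1/3356*(-1/2721042) - 3941462/824091 = 1/9131816952 - 3941462/824091 = -11997569835479911/2508482721263544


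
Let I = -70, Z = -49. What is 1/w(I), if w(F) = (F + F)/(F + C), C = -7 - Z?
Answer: 1/5 ≈ 0.20000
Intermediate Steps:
C = 42 (C = -7 - 1*(-49) = -7 + 49 = 42)
w(F) = 2*F/(42 + F) (w(F) = (F + F)/(F + 42) = (2*F)/(42 + F) = 2*F/(42 + F))
1/w(I) = 1/(2*(-70)/(42 - 70)) = 1/(2*(-70)/(-28)) = 1/(2*(-70)*(-1/28)) = 1/5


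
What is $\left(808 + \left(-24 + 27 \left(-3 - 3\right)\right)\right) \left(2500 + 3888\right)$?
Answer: $3973336$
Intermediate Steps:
$\left(808 + \left(-24 + 27 \left(-3 - 3\right)\right)\right) \left(2500 + 3888\right) = \left(808 + \left(-24 + 27 \left(-3 - 3\right)\right)\right) 6388 = \left(808 + \left(-24 + 27 \left(-6\right)\right)\right) 6388 = \left(808 - 186\right) 6388 = 622 \cdot 6388 = 3973336$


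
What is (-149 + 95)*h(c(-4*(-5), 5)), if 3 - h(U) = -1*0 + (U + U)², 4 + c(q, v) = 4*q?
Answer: 1247454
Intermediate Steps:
c(q, v) = -4 + 4*q
h(U) = 3 - 4*U² (h(U) = 3 - (-1*0 + (U + U)²) = 3 - (0 + (2*U)²) = 3 - (0 + 4*U²) = 3 - 4*U²)
(-149 + 95)*h(c(-4*(-5), 5)) = (-149 + 95)*(3 - 4*(-4 + 4*(-4*(-5)))²) = -54*(3 - 4*(-4 + 4*20)²) = -54*(3 - 4*(-4 + 80)²) = -54*(3 - 4*76²) = -54*(3 - 4*5776) = -54*(3 - 23104) = -54*(-23101) = 1247454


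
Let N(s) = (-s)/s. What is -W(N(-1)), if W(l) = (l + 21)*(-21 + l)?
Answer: 440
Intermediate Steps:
N(s) = -1
W(l) = (-21 + l)*(21 + l) (W(l) = (21 + l)*(-21 + l) = (-21 + l)*(21 + l))
-W(N(-1)) = -(-441 + (-1)**2) = -(-441 + 1) = -1*(-440) = 440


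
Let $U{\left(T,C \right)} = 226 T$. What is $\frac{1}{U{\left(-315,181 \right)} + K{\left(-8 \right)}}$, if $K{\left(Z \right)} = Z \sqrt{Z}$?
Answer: $\frac{i}{2 \left(- 35595 i + 8 \sqrt{2}\right)} \approx -1.4047 \cdot 10^{-5} + 4.4647 \cdot 10^{-9} i$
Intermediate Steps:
$K{\left(Z \right)} = Z^{\frac{3}{2}}$
$\frac{1}{U{\left(-315,181 \right)} + K{\left(-8 \right)}} = \frac{1}{226 \left(-315\right) + \left(-8\right)^{\frac{3}{2}}} = \frac{1}{-71190 - 16 i \sqrt{2}}$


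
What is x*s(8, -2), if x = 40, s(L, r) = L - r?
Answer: 400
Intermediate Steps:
x*s(8, -2) = 40*(8 - 1*(-2)) = 40*(8 + 2) = 40*10 = 400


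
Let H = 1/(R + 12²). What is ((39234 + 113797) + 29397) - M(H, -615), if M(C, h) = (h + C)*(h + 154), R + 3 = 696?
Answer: -84609358/837 ≈ -1.0109e+5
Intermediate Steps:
R = 693 (R = -3 + 696 = 693)
H = 1/837 (H = 1/(693 + 12²) = 1/(693 + 144) = 1/837 ≈ 0.0011947)
M(C, h) = (154 + h)*(C + h) (M(C, h) = (C + h)*(154 + h) = (154 + h)*(C + h))
((39234 + 113797) + 29397) - M(H, -615) = ((39234 + 113797) + 29397) - ((-615)² + 154*(1/837) + 154*(-615) + (1/837)*(-615)) = (153031 + 29397) - (378225 + 154/837 - 94710 - 205/279) = 182428 - 1*237301594/837 = 182428 - 237301594/837 = -84609358/837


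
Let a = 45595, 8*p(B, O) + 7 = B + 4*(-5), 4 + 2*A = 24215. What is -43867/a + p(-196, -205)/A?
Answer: -387129403/401418380 ≈ -0.96440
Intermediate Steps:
A = 24211/2 (A = -2 + (½)*24215 = -2 + 24215/2 = 24211/2 ≈ 12106.)
p(B, O) = -27/8 + B/8 (p(B, O) = -7/8 + (B + 4*(-5))/8 = -7/8 + (B - 20)/8 = -7/8 + (-20 + B)/8 = -7/8 + (-5/2 + B/8) = -27/8 + B/8)
-43867/a + p(-196, -205)/A = -43867/45595 + (-27/8 + (⅛)*(-196))/(24211/2) = -43867*1/45595 + (-27/8 - 49/2)*(2/24211) = -43867/45595 - 223/8*2/24211 = -43867/45595 - 223/96844 = -387129403/401418380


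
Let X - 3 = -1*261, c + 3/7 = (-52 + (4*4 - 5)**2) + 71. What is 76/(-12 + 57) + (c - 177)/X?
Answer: 24841/13545 ≈ 1.8340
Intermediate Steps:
c = 977/7 (c = -3/7 + ((-52 + (4*4 - 5)**2) + 71) = -3/7 + ((-52 + (16 - 5)**2) + 71) = -3/7 + ((-52 + 11**2) + 71) = -3/7 + ((-52 + 121) + 71) = -3/7 + (69 + 71) = -3/7 + 140 = 977/7 ≈ 139.57)
X = -258 (X = 3 - 1*261 = 3 - 261 = -258)
76/(-12 + 57) + (c - 177)/X = 76/(-12 + 57) + (977/7 - 177)/(-258) = 76/45 - 262/7*(-1/258) = 76*(1/45) + 131/903 = 76/45 + 131/903 = 24841/13545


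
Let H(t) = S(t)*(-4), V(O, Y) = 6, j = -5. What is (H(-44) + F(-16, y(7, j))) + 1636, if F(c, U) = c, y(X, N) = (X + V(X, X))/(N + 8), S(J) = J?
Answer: 1796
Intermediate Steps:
y(X, N) = (6 + X)/(8 + N) (y(X, N) = (X + 6)/(N + 8) = (6 + X)/(8 + N))
H(t) = -4*t (H(t) = t*(-4) = -4*t)
(H(-44) + F(-16, y(7, j))) + 1636 = (-4*(-44) - 16) + 1636 = (176 - 16) + 1636 = 160 + 1636 = 1796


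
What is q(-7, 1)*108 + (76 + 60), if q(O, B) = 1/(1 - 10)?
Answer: 124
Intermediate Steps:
q(O, B) = -⅑ (q(O, B) = 1/(-9) = -⅑)
q(-7, 1)*108 + (76 + 60) = -⅑*108 + (76 + 60) = -12 + 136 = 124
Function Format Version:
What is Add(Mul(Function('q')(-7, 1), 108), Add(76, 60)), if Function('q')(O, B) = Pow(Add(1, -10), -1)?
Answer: 124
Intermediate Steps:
Function('q')(O, B) = Rational(-1, 9) (Function('q')(O, B) = Pow(-9, -1) = Rational(-1, 9))
Add(Mul(Function('q')(-7, 1), 108), Add(76, 60)) = Add(Mul(Rational(-1, 9), 108), Add(76, 60)) = Add(-12, 136) = 124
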